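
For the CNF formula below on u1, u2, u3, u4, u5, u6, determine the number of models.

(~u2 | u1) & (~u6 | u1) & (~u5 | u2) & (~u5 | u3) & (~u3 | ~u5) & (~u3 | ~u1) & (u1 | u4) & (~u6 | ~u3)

10

There are 2^6 = 64 truth assignments over (u1, u2, u3, u4, u5, u6).
Split on u3. With u3 = 1, the clauses containing u3 are satisfied and ~u3 drops from the rest; 1 of the 2^5 = 32 assignments to the other variables satisfy what remains.
With u3 = 0, by the same count on the reduced clause set, 9 assignments work.
(One model: u1=F, u2=F, u3=F, u4=T, u5=F, u6=F.)
Total: 1 + 9 = 10.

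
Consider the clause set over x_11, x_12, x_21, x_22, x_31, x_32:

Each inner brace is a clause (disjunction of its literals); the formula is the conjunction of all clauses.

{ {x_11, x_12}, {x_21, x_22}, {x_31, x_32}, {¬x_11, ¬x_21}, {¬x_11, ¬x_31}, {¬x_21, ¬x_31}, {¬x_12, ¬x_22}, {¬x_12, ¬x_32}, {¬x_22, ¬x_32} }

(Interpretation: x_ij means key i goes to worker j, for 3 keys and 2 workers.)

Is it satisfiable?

Branch on x_11: set x_11 = True.
(¬x_21) alone gives x_21 = False.
(x_22) alone gives x_22 = True.
(¬x_31) alone gives x_31 = False.
(x_32) alone gives x_32 = True.
But (¬x_32) is also a unit clause — contradiction.
That branch fails; take x_11 = False instead.
(x_12) alone gives x_12 = True.
(¬x_22) alone gives x_22 = False.
(x_21) alone gives x_21 = True.
(¬x_31) alone gives x_31 = False.
(x_32) alone gives x_32 = True.
But (¬x_32) is also a unit clause — contradiction.
Either choice for x_11 ends in contradiction.
No assignment satisfies every clause.

No, unsatisfiable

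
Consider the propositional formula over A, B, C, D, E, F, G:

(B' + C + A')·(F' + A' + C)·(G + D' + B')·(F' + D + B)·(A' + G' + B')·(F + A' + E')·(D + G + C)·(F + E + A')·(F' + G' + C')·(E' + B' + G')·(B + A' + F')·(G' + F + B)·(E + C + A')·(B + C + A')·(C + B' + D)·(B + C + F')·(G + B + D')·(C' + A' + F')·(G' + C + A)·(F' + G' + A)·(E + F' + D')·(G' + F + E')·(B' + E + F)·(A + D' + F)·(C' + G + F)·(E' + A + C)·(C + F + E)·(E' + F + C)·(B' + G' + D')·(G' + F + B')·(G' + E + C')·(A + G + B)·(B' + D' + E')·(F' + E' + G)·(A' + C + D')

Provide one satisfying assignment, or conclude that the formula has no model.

Suppose B = 1.
Suppose C = 1.
Suppose G = 0.
From the singleton clause (D'), D = 0.
From the singleton clause (F), F = 1.
From the singleton clause (A'), A = 0.
From the singleton clause (E'), E = 0.
Every clause now holds.

A=0; B=1; C=1; D=0; E=0; F=1; G=0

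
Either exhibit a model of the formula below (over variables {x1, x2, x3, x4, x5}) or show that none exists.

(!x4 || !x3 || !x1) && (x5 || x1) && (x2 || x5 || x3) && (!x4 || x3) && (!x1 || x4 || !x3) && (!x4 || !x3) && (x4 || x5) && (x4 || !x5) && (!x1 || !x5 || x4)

Branch on x5: set x5 = true.
The clause (x4) is unit, so x4 = true.
The clause (x3) is unit, so x3 = true.
But (!x3) is also a unit clause — contradiction.
So x5 must be the other value — set x5 = false.
The clause (x1) is unit, so x1 = true.
The clause (x4) is unit, so x4 = true.
The clause (!x3) is unit, so x3 = false.
But (x3) is also a unit clause — contradiction.
Both values of x5 lead to a conflict.

UNSATISFIABLE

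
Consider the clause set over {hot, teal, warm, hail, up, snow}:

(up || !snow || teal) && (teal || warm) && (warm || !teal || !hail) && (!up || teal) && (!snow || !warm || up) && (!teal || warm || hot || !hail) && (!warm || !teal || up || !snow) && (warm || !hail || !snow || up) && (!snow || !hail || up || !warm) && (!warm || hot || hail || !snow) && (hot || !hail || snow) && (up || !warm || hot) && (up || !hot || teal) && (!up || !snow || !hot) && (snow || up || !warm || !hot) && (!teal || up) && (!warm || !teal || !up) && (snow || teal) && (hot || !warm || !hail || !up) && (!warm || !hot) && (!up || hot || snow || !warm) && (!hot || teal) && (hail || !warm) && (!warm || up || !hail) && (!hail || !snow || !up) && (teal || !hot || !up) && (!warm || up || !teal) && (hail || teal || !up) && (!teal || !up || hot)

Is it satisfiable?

Suppose teal = true.
The clause (up) is unit, so up = true.
The clause (!warm) is unit, so warm = false.
The clause (!hail) is unit, so hail = false.
The clause (hot) is unit, so hot = true.
The clause (!snow) is unit, so snow = false.
All clauses are satisfied.
A satisfying assignment: hot=true, teal=true, warm=false, hail=false, up=true, snow=false.

Satisfiable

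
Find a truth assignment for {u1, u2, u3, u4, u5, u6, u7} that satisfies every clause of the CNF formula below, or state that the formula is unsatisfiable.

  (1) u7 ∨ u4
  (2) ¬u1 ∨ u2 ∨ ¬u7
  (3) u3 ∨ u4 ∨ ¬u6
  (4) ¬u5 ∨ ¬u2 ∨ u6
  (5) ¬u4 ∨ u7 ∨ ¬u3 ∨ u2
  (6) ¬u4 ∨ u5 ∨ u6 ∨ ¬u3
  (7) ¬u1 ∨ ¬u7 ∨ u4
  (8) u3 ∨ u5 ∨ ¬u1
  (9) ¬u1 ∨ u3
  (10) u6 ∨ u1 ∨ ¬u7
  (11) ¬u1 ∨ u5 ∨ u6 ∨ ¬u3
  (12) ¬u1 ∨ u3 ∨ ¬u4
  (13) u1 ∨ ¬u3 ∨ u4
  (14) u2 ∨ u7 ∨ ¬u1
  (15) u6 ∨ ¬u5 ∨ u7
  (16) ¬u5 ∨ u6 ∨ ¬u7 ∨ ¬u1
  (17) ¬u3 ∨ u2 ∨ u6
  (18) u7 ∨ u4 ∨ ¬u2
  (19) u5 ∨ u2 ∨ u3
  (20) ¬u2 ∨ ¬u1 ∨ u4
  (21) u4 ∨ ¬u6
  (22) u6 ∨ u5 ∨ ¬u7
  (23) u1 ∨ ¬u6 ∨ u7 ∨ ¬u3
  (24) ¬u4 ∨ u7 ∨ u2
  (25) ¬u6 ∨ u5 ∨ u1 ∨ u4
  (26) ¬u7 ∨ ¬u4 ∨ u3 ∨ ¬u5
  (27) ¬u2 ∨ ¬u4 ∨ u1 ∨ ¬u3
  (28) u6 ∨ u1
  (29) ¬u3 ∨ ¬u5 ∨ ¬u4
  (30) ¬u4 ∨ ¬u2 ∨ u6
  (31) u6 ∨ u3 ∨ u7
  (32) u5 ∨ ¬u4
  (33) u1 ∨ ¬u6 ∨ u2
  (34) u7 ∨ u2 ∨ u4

u1: False, u2: True, u3: False, u4: True, u5: True, u6: True, u7: False

Suppose u7 = False.
From the singleton clause (u4), u4 = True.
From the singleton clause (u2), u2 = True.
From the singleton clause (u6), u6 = True.
From the singleton clause (u5), u5 = True.
From the singleton clause (¬u3), u3 = False.
From the singleton clause (¬u1), u1 = False.
Every clause now holds.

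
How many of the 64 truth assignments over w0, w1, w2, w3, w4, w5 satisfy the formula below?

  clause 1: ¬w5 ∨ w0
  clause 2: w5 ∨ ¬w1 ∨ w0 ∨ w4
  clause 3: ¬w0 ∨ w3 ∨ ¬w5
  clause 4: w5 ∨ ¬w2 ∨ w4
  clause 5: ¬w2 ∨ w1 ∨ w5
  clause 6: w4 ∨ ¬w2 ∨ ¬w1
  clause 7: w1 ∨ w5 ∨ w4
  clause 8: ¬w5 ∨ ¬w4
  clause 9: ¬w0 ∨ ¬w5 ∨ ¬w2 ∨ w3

There are 2^6 = 64 truth assignments over (w0, w1, w2, w3, w4, w5).
Split on w4. With w4 = True, the clauses containing w4 are satisfied and ¬w4 drops from the rest; 12 of the 2^5 = 32 assignments to the other variables satisfy what remains.
With w4 = False, by the same count on the reduced clause set, 5 assignments work.
Total: 12 + 5 = 17.

17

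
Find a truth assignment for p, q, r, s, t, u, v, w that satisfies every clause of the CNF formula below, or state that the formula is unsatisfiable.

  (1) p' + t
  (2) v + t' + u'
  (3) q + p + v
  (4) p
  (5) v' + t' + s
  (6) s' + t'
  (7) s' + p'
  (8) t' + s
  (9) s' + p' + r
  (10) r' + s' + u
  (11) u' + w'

UNSATISFIABLE

(p) alone gives p = 1.
(t) alone gives t = 1.
(s') alone gives s = 0.
But (s) is also a unit clause — contradiction.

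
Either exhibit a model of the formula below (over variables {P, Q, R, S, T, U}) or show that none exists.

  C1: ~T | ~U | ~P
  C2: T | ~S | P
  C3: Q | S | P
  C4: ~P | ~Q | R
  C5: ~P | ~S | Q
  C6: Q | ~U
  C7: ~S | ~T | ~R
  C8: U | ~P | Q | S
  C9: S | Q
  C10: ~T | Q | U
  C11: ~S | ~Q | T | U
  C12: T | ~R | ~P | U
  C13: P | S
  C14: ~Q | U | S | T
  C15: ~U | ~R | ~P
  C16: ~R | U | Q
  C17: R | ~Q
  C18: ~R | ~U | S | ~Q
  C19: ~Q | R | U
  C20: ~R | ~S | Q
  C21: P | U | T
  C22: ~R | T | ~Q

P ↦ 1,  Q ↦ 1,  R ↦ 1,  S ↦ 0,  T ↦ 1,  U ↦ 0

Suppose Q = 1.
From the singleton clause (R), R = 1.
From the singleton clause (T), T = 1.
From the singleton clause (~S), S = 0.
From the singleton clause (P), P = 1.
From the singleton clause (~U), U = 0.
All clauses are satisfied.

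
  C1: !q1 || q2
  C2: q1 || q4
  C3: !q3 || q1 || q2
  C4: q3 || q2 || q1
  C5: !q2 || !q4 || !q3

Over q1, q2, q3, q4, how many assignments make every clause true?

There are 2^4 = 16 truth assignments over (q1, q2, q3, q4).
Split on q3. With q3 = true, the clauses containing q3 are satisfied and !q3 drops from the rest; 1 of the 2^3 = 8 assignments to the other variables satisfy what remains.
With q3 = false, by the same count on the reduced clause set, 3 assignments work.
Total: 1 + 3 = 4.

4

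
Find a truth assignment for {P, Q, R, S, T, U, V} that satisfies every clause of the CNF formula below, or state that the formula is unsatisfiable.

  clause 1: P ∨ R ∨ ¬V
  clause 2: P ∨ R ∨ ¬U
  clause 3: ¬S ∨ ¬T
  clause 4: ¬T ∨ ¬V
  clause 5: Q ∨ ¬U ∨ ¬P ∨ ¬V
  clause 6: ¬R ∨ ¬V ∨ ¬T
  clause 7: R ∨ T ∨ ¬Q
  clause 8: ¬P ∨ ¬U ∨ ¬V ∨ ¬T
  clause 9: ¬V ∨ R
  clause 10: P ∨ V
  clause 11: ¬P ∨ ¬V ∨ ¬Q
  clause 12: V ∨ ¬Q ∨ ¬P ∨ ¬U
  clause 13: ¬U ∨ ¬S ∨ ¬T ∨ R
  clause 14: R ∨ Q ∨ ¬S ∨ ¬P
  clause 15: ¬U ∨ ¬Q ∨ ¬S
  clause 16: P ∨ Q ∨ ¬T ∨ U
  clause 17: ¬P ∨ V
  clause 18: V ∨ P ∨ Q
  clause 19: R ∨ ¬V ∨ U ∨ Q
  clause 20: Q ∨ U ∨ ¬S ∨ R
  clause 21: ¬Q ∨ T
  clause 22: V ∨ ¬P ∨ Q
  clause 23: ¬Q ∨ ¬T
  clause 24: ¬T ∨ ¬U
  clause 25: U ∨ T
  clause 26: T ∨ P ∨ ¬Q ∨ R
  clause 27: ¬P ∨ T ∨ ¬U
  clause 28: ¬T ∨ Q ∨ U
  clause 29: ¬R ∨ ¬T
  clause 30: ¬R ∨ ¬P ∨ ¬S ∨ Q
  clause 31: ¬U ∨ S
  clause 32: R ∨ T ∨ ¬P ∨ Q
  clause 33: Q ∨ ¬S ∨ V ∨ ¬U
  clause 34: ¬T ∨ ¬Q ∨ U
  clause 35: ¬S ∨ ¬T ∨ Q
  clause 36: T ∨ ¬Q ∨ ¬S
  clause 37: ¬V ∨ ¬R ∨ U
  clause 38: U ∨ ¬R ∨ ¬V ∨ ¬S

P: False,  Q: False,  R: True,  S: True,  T: False,  U: True,  V: True

Branch on S: set S = True.
Unit clause (¬T) forces T = False.
Unit clause (¬Q) forces Q = False.
Unit clause (U) forces U = True.
Unit clause (¬P) forces P = False.
Unit clause (R) forces R = True.
Unit clause (V) forces V = True.
All clauses are satisfied.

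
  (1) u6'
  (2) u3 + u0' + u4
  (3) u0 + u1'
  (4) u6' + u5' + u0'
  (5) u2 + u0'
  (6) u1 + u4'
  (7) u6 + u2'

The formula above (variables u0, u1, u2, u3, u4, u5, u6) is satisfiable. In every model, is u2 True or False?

Suppose u2 = 1.
(u6') alone gives u6 = 0.
But (u6) is also a unit clause — contradiction.
So every satisfying assignment has u2 = False.

False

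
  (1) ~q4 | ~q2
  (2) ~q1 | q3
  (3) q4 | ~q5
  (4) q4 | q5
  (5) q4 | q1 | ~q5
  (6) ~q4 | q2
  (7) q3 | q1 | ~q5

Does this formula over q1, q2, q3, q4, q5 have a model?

Suppose q4 = 0.
From the singleton clause (~q5), q5 = 0.
Now (q5) is unsatisfied and unit — conflict.
That branch fails; take q4 = 1 instead.
From the singleton clause (~q2), q2 = 0.
Now (q2) is unsatisfied and unit — conflict.
Neither q4 = 1 nor q4 = 0 works.
No assignment satisfies every clause.

Unsatisfiable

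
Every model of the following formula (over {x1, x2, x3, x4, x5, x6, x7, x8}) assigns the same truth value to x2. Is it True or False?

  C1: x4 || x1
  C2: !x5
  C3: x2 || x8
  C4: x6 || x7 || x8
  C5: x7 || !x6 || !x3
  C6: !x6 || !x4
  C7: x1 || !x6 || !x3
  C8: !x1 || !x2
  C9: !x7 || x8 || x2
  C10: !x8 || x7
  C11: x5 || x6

False

Suppose x2 = true.
(!x5) alone gives x5 = false.
(!x1) alone gives x1 = false.
(x4) alone gives x4 = true.
(!x6) alone gives x6 = false.
But (x6) is also a unit clause — contradiction.
So every satisfying assignment has x2 = False.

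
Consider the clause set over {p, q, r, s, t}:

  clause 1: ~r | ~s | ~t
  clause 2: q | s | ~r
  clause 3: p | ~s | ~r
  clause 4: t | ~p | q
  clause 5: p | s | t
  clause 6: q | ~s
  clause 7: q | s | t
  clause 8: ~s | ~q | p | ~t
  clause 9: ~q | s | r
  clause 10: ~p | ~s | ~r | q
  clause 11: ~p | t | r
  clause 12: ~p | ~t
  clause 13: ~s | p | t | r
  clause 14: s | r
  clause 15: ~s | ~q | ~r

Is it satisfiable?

Satisfiable

Branch on q: set q = 1.
Branch on s: set s = 0.
Unit clause (r) forces r = 1.
Branch on p: set p = 0.
Unit clause (t) forces t = 1.
Every clause now holds.
A satisfying assignment: p: 0; q: 1; r: 1; s: 0; t: 1.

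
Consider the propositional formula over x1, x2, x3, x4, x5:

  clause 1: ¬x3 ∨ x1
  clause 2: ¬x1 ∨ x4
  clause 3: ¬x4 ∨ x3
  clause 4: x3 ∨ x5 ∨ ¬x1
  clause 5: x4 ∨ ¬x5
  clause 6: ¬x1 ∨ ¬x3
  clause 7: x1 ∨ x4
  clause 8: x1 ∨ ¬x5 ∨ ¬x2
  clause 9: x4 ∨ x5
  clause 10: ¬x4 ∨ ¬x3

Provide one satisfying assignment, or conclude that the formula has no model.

UNSATISFIABLE

Try x3 = False.
The clause (¬x4) is unit, so x4 = False.
The clause (¬x1) is unit, so x1 = False.
Now (x1) is unsatisfied and unit — conflict.
That branch fails; take x3 = True instead.
The clause (x1) is unit, so x1 = True.
Now (¬x1) is unsatisfied and unit — conflict.
Neither x3 = True nor x3 = False works.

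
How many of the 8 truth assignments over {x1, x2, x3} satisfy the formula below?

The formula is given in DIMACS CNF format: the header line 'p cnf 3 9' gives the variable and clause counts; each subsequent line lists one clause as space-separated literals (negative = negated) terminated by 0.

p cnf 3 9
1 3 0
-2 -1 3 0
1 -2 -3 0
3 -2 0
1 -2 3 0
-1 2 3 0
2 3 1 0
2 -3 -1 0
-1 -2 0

There are 2^3 = 8 truth assignments over (x1, x2, x3).
Check each against the 9 clauses (columns in the order x1, x2, x3):
  F F F  ✗ fails (x1 ∨ x3)
  F F T  ✓ satisfies all
  F T F  ✗ fails (x1 ∨ x3)
  F T T  ✗ fails (x1 ∨ ¬x2 ∨ ¬x3)
  T F F  ✗ fails (¬x1 ∨ x2 ∨ x3)
  T F T  ✗ fails (x2 ∨ ¬x3 ∨ ¬x1)
  T T F  ✗ fails (¬x2 ∨ ¬x1 ∨ x3)
  T T T  ✗ fails (¬x1 ∨ ¬x2)
1 of the 8 rows is a model.

1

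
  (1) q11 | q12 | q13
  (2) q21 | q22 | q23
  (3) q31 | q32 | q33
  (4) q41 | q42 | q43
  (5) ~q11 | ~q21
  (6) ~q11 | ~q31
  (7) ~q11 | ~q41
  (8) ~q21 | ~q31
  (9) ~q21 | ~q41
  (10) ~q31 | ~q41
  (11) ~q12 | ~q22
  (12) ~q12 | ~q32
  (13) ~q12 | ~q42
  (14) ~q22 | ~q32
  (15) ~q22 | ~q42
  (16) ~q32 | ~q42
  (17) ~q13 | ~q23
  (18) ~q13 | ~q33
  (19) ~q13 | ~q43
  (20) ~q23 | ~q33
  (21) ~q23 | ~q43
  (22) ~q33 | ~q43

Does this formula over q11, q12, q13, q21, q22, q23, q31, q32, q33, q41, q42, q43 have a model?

Case q11 = 0:
Case q12 = 1:
(~q22) alone gives q22 = 0.
(~q32) alone gives q32 = 0.
(~q42) alone gives q42 = 0.
Case q21 = 1:
(~q31) alone gives q31 = 0.
(q33) alone gives q33 = 1.
(~q41) alone gives q41 = 0.
(q43) alone gives q43 = 1.
Now (~q43) is unsatisfied and unit — conflict.
Undo q21 and try q21 = 0.
(q23) alone gives q23 = 1.
(~q13) alone gives q13 = 0.
(~q33) alone gives q33 = 0.
(q31) alone gives q31 = 1.
(~q41) alone gives q41 = 0.
(q43) alone gives q43 = 1.
Now (~q43) is unsatisfied and unit — conflict.
Neither q21 = 1 nor q21 = 0 works.
Undo q12 and try q12 = 0.
(q13) alone gives q13 = 1.
(~q23) alone gives q23 = 0.
(~q33) alone gives q33 = 0.
(~q43) alone gives q43 = 0.
Case q21 = 1:
(~q31) alone gives q31 = 0.
(q32) alone gives q32 = 1.
(~q41) alone gives q41 = 0.
(q42) alone gives q42 = 1.
Now (~q42) is unsatisfied and unit — conflict.
Undo q21 and try q21 = 0.
(q22) alone gives q22 = 1.
(~q32) alone gives q32 = 0.
(q31) alone gives q31 = 1.
(~q41) alone gives q41 = 0.
(q42) alone gives q42 = 1.
Now (~q42) is unsatisfied and unit — conflict.
Neither q21 = 1 nor q21 = 0 works.
Neither q12 = 1 nor q12 = 0 works.
Undo q11 and try q11 = 1.
(~q21) alone gives q21 = 0.
(~q31) alone gives q31 = 0.
(~q41) alone gives q41 = 0.
Case q22 = 1:
(~q12) alone gives q12 = 0.
(~q32) alone gives q32 = 0.
(q33) alone gives q33 = 1.
(~q42) alone gives q42 = 0.
(q43) alone gives q43 = 1.
Now (~q43) is unsatisfied and unit — conflict.
Undo q22 and try q22 = 0.
(q23) alone gives q23 = 1.
(~q13) alone gives q13 = 0.
(~q33) alone gives q33 = 0.
(q32) alone gives q32 = 1.
(~q12) alone gives q12 = 0.
(~q42) alone gives q42 = 0.
(q43) alone gives q43 = 1.
Now (~q43) is unsatisfied and unit — conflict.
Neither q22 = 1 nor q22 = 0 works.
Neither q11 = 1 nor q11 = 0 works.
No assignment satisfies every clause.

No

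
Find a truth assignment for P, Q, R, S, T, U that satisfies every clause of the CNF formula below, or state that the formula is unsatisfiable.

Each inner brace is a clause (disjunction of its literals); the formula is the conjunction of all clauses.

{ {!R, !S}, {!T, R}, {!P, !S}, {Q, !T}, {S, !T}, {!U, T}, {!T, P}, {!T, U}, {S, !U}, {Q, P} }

Try R = false.
Unit clause (!T) forces T = false.
Unit clause (!U) forces U = false.
Try P = false.
Unit clause (Q) forces Q = true.
No clause remains; S is free.

P=false, Q=true, R=false, S=false, T=false, U=false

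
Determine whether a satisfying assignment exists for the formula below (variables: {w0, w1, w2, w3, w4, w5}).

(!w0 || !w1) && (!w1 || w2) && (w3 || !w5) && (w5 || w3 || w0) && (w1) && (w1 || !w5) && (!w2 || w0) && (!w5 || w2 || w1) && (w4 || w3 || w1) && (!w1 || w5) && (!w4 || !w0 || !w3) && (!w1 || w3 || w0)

Unit clause (w1) forces w1 = true.
Unit clause (!w0) forces w0 = false.
Unit clause (w2) forces w2 = true.
Now (!w2) is unsatisfied and unit — conflict.
No assignment satisfies every clause.

Unsatisfiable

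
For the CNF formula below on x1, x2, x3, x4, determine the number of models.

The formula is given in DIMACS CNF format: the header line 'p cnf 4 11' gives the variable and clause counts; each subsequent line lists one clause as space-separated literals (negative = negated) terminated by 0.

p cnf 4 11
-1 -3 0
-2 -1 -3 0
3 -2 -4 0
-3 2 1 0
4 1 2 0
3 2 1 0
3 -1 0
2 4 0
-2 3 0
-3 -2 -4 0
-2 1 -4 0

1

There are 2^4 = 16 truth assignments over (x1, x2, x3, x4).
Check each against the 11 clauses (columns in the order x1, x2, x3, x4):
  F F F F  ✗ fails (x4 ∨ x1 ∨ x2)
  F F F T  ✗ fails (x3 ∨ x2 ∨ x1)
  F F T F  ✗ fails (¬x3 ∨ x2 ∨ x1)
  F F T T  ✗ fails (¬x3 ∨ x2 ∨ x1)
  F T F F  ✗ fails (¬x2 ∨ x3)
  F T F T  ✗ fails (x3 ∨ ¬x2 ∨ ¬x4)
  F T T F  ✓ satisfies all
  F T T T  ✗ fails (¬x3 ∨ ¬x2 ∨ ¬x4)
  T F F F  ✗ fails (x3 ∨ ¬x1)
  T F F T  ✗ fails (x3 ∨ ¬x1)
  T F T F  ✗ fails (¬x1 ∨ ¬x3)
  T F T T  ✗ fails (¬x1 ∨ ¬x3)
  T T F F  ✗ fails (x3 ∨ ¬x1)
  T T F T  ✗ fails (x3 ∨ ¬x2 ∨ ¬x4)
  T T T F  ✗ fails (¬x1 ∨ ¬x3)
  T T T T  ✗ fails (¬x1 ∨ ¬x3)
1 of the 16 rows is a model.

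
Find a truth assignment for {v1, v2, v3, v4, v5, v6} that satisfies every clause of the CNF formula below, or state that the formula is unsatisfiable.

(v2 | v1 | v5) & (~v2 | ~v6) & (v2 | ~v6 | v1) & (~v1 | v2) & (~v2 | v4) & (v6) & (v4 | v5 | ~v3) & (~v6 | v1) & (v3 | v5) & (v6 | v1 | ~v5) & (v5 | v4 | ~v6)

Unit clause (v6) forces v6 = 1.
Unit clause (~v2) forces v2 = 0.
Unit clause (v1) forces v1 = 1.
Now (~v1) is unsatisfied and unit — conflict.

UNSATISFIABLE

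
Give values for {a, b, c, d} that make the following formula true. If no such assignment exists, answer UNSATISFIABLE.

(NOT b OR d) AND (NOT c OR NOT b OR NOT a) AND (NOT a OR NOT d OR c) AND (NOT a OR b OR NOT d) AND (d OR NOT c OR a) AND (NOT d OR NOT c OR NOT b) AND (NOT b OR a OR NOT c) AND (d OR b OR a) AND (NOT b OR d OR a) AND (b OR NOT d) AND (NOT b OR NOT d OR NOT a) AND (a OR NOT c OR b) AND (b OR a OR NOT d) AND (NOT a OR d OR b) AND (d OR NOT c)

a=false; b=true; c=false; d=true

Suppose b = true.
The clause (d) is unit, so d = true.
The clause (NOT c) is unit, so c = false.
The clause (NOT a) is unit, so a = false.
Every clause now holds.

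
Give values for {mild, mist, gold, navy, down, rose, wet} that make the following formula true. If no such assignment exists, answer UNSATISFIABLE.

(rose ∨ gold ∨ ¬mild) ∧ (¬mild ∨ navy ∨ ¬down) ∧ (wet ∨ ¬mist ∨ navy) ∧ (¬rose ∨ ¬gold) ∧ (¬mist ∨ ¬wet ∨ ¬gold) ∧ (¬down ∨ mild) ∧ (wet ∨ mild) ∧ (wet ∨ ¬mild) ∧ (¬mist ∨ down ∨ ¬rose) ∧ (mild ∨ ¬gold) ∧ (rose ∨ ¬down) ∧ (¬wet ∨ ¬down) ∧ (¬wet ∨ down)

UNSATISFIABLE

Suppose rose = False.
The clause (¬down) is unit, so down = False.
The clause (¬wet) is unit, so wet = False.
The clause (mild) is unit, so mild = True.
But (¬mild) is also a unit clause — contradiction.
Undo rose and try rose = True.
The clause (¬gold) is unit, so gold = False.
Suppose down = False.
The clause (¬mist) is unit, so mist = False.
The clause (¬wet) is unit, so wet = False.
The clause (mild) is unit, so mild = True.
But (¬mild) is also a unit clause — contradiction.
Undo down and try down = True.
The clause (mild) is unit, so mild = True.
The clause (navy) is unit, so navy = True.
The clause (wet) is unit, so wet = True.
But (¬wet) is also a unit clause — contradiction.
Neither down = True nor down = False works.
Neither rose = True nor rose = False works.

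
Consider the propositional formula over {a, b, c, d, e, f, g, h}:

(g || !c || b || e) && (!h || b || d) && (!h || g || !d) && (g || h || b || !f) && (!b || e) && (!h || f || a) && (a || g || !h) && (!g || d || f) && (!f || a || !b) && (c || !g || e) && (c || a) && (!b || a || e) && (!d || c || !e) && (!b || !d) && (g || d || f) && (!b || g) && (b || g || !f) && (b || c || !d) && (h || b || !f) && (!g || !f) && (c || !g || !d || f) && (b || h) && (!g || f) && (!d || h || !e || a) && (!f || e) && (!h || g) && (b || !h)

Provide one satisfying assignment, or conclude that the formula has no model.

Case b = false:
(h) alone gives h = true.
Now (!h) is unsatisfied and unit — conflict.
Undo b and try b = true.
(e) alone gives e = true.
(!d) alone gives d = false.
(g) alone gives g = true.
(f) alone gives f = true.
Now (!f) is unsatisfied and unit — conflict.
Both values of b lead to a conflict.

UNSATISFIABLE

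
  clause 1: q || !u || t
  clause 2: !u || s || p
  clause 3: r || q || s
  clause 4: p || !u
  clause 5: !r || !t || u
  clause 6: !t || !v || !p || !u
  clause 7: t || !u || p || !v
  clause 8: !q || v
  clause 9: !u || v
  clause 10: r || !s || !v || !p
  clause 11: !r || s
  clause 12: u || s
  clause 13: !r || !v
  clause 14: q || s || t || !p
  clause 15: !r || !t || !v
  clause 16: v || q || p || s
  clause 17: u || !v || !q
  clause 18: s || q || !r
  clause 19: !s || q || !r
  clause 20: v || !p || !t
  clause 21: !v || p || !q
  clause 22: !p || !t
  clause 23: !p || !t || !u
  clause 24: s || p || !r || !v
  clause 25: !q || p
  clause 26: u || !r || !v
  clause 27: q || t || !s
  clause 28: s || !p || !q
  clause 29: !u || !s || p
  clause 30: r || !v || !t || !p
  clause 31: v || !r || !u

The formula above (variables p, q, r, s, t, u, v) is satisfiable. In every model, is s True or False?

True

Suppose s = false.
(!r) alone gives r = false.
(q) alone gives q = true.
(v) alone gives v = true.
(u) alone gives u = true.
(p) alone gives p = true.
That conflicts with the unit clause (!p).
So every satisfying assignment has s = True.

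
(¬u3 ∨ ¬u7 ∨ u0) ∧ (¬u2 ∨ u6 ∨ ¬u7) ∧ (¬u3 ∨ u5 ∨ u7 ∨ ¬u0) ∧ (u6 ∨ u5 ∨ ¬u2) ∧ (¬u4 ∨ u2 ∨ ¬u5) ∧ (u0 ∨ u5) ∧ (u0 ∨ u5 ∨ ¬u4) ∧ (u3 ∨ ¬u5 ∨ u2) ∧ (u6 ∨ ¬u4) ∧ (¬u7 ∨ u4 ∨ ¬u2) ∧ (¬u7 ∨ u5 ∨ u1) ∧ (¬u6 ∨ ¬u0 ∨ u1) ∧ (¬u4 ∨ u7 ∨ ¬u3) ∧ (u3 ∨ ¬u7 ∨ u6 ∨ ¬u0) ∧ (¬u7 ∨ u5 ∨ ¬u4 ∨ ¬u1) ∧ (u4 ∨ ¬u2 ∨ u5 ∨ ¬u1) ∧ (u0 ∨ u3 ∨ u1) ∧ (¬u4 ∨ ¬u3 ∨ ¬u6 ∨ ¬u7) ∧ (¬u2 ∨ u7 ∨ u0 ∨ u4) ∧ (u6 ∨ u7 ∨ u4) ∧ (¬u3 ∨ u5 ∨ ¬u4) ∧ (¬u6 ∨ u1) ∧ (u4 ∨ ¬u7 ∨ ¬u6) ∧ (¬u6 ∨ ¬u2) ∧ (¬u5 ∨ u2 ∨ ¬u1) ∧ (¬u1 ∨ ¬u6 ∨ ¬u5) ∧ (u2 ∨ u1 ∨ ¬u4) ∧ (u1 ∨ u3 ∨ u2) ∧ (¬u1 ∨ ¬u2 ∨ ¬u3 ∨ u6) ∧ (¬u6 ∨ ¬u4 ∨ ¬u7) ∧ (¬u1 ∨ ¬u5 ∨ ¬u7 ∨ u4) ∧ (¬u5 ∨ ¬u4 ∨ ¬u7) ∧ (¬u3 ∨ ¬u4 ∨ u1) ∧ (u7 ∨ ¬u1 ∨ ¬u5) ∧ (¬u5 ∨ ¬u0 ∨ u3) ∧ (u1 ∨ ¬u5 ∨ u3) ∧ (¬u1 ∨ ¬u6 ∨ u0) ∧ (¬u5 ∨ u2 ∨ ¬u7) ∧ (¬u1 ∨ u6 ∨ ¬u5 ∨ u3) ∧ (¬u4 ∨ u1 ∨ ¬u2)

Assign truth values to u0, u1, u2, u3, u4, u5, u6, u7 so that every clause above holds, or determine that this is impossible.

u0: True, u1: True, u2: False, u3: False, u4: True, u5: False, u6: True, u7: False

Case u0 = True:
Case u6 = True:
From the singleton clause (u1), u1 = True.
From the singleton clause (¬u2), u2 = False.
From the singleton clause (¬u5), u5 = False.
Case u3 = False:
Case u7 = False:
Every clause is now satisfied; u4 is unconstrained.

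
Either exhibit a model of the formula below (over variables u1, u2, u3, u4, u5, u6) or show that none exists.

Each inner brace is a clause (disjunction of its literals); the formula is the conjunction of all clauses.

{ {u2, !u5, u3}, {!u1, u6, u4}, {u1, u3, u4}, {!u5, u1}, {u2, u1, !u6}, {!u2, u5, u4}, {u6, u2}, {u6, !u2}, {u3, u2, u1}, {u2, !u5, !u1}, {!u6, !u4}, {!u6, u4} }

Try u5 = false.
Try u2 = false.
Unit clause (u6) forces u6 = true.
Unit clause (u1) forces u1 = true.
Unit clause (!u4) forces u4 = false.
That conflicts with the unit clause (u4).
So u2 must be the other value — set u2 = true.
Unit clause (u4) forces u4 = true.
Unit clause (u6) forces u6 = true.
That conflicts with the unit clause (!u6).
Both values of u2 lead to a conflict.
So u5 must be the other value — set u5 = true.
Unit clause (u1) forces u1 = true.
Unit clause (u2) forces u2 = true.
Unit clause (u6) forces u6 = true.
Unit clause (!u4) forces u4 = false.
That conflicts with the unit clause (u4).
Both values of u5 lead to a conflict.

UNSATISFIABLE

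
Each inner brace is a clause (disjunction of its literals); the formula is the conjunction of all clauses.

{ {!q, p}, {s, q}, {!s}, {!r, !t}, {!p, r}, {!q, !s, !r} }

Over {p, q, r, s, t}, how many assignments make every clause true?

There are 2^5 = 32 truth assignments over (p, q, r, s, t).
Split on q. With q = true, the clauses containing q are satisfied and !q drops from the rest; 1 of the 2^4 = 16 assignments to the other variables satisfy what remains.
With q = false, by the same count on the reduced clause set, 0 assignments work.
(One model: p=T, q=T, r=T, s=F, t=F.)
Total: 1 + 0 = 1.

1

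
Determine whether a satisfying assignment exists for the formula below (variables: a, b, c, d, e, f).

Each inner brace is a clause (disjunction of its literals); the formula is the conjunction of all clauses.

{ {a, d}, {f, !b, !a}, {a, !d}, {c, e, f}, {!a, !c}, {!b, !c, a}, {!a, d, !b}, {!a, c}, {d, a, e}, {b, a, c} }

Branch on a: set a = true.
From the singleton clause (!c), c = false.
Now (c) is unsatisfied and unit — conflict.
Backtrack on a: now try a = false.
From the singleton clause (d), d = true.
Now (!d) is unsatisfied and unit — conflict.
Either choice for a ends in contradiction.
No assignment satisfies every clause.

Unsatisfiable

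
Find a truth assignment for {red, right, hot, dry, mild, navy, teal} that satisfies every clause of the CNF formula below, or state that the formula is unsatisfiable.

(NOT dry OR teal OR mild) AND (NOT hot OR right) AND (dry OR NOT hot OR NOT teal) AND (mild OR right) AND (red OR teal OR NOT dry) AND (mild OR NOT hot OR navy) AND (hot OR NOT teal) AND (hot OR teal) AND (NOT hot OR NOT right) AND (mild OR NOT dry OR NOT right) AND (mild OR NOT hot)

Suppose hot = false.
Unit clause (NOT teal) forces teal = false.
But (teal) is also a unit clause — contradiction.
Backtrack on hot: now try hot = true.
Unit clause (right) forces right = true.
But (NOT right) is also a unit clause — contradiction.
Either choice for hot ends in contradiction.

UNSATISFIABLE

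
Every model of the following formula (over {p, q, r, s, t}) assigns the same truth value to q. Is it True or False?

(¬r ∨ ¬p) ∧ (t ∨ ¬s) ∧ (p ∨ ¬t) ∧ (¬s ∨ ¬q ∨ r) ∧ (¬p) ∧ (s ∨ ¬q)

False

Suppose q = True.
(¬p) alone gives p = False.
(¬t) alone gives t = False.
(¬s) alone gives s = False.
That conflicts with the unit clause (s).
So every satisfying assignment has q = False.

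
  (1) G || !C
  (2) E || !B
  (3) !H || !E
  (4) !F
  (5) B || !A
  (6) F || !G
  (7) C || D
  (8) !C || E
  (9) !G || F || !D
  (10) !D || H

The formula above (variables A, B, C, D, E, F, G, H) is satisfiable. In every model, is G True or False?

Suppose G = true.
Unit clause (!F) forces F = false.
Now (F) is unsatisfied and unit — conflict.
So every satisfying assignment has G = False.

False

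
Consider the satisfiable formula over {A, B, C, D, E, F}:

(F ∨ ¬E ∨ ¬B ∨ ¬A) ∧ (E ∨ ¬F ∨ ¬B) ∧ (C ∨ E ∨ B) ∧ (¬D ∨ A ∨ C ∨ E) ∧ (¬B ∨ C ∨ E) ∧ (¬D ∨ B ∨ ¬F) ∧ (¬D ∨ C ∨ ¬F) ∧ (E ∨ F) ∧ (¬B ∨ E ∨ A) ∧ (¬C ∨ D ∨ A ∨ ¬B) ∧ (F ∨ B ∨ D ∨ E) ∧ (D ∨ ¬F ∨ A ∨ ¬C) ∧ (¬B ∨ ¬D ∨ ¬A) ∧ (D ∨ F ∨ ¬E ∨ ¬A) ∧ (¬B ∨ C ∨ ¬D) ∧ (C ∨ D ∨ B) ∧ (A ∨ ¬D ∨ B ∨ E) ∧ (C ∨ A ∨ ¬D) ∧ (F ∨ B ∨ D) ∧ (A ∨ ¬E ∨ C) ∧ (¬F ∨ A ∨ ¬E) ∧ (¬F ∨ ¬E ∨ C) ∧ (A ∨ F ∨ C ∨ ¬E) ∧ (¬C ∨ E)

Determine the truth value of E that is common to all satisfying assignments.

Suppose E = False.
Unit clause (F) forces F = True.
Unit clause (¬B) forces B = False.
Unit clause (C) forces C = True.
But (¬C) is also a unit clause — contradiction.
So every satisfying assignment has E = True.

True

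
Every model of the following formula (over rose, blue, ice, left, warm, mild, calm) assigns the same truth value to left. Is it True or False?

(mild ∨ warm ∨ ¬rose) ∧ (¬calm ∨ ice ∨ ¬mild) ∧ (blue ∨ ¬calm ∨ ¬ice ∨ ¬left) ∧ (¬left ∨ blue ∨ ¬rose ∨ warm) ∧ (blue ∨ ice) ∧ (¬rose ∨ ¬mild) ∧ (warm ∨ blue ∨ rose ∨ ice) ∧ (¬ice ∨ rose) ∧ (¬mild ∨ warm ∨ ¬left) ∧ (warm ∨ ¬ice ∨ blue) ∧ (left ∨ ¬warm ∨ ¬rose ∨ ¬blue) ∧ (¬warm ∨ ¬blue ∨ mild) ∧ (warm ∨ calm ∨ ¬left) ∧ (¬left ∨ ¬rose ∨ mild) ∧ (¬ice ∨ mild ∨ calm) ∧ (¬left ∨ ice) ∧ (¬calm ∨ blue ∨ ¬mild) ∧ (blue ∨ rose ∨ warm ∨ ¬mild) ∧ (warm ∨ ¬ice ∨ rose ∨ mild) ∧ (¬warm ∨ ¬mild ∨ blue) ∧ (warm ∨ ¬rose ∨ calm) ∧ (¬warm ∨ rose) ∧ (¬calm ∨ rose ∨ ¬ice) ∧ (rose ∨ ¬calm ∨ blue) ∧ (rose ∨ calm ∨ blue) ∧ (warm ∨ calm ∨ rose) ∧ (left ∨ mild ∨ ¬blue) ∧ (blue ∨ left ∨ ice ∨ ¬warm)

Suppose left = True.
Unit clause (ice) forces ice = True.
Unit clause (rose) forces rose = True.
Unit clause (¬mild) forces mild = False.
But (mild) is also a unit clause — contradiction.
So every satisfying assignment has left = False.

False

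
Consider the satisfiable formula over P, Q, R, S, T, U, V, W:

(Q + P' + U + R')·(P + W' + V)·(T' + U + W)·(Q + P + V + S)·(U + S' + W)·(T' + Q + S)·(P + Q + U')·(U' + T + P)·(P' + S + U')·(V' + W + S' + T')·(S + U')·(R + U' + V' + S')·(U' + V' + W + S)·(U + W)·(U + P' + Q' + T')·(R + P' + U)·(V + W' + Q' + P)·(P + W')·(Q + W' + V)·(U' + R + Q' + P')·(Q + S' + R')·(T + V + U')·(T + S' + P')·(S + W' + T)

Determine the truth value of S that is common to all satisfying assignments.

True

Suppose S = 0.
(U') alone gives U = 0.
(W) alone gives W = 1.
(P) alone gives P = 1.
(R) alone gives R = 1.
(Q) alone gives Q = 1.
(T') alone gives T = 0.
But (T) is also a unit clause — contradiction.
So every satisfying assignment has S = True.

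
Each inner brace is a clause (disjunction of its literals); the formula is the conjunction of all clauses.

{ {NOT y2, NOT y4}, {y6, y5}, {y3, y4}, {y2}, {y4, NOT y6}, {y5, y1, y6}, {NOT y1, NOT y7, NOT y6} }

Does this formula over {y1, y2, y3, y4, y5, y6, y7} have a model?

Unit clause (y2) forces y2 = true.
Unit clause (NOT y4) forces y4 = false.
Unit clause (y3) forces y3 = true.
Unit clause (NOT y6) forces y6 = false.
Unit clause (y5) forces y5 = true.
Every clause is now satisfied; y1, y7 are unconstrained.
A satisfying assignment: y1=false,  y2=true,  y3=true,  y4=false,  y5=true,  y6=false,  y7=false.

Satisfiable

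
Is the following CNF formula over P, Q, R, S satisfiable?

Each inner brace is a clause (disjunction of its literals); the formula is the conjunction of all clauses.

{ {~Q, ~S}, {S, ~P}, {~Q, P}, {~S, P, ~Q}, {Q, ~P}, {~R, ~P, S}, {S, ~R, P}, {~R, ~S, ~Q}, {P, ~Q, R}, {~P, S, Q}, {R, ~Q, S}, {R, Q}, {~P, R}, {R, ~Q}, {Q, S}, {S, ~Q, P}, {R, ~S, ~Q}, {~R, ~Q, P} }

Try Q = 0.
Unit clause (~P) forces P = 0.
Unit clause (R) forces R = 1.
Unit clause (S) forces S = 1.
Every clause now holds.
A satisfying assignment: P: 0; Q: 0; R: 1; S: 1.

Yes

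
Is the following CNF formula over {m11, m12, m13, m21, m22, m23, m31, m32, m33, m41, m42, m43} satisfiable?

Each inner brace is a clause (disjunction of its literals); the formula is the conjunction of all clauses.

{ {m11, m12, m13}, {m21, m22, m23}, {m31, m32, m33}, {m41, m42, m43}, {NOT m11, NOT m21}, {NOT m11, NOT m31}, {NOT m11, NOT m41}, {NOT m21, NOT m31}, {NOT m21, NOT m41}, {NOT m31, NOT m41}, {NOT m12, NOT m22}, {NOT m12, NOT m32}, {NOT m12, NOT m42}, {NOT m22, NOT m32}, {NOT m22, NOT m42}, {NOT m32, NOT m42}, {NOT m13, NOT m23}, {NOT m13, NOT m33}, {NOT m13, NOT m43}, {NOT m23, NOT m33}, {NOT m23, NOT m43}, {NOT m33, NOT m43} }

No

Suppose m11 = false.
Suppose m12 = true.
The clause (NOT m22) is unit, so m22 = false.
The clause (NOT m32) is unit, so m32 = false.
The clause (NOT m42) is unit, so m42 = false.
Suppose m21 = true.
The clause (NOT m31) is unit, so m31 = false.
The clause (m33) is unit, so m33 = true.
The clause (NOT m41) is unit, so m41 = false.
The clause (m43) is unit, so m43 = true.
Now (NOT m43) is unsatisfied and unit — conflict.
So m21 must be the other value — set m21 = false.
The clause (m23) is unit, so m23 = true.
The clause (NOT m13) is unit, so m13 = false.
The clause (NOT m33) is unit, so m33 = false.
The clause (m31) is unit, so m31 = true.
The clause (NOT m41) is unit, so m41 = false.
The clause (m43) is unit, so m43 = true.
Now (NOT m43) is unsatisfied and unit — conflict.
Either choice for m21 ends in contradiction.
So m12 must be the other value — set m12 = false.
The clause (m13) is unit, so m13 = true.
The clause (NOT m23) is unit, so m23 = false.
The clause (NOT m33) is unit, so m33 = false.
The clause (NOT m43) is unit, so m43 = false.
Suppose m21 = true.
The clause (NOT m31) is unit, so m31 = false.
The clause (m32) is unit, so m32 = true.
The clause (NOT m41) is unit, so m41 = false.
The clause (m42) is unit, so m42 = true.
Now (NOT m42) is unsatisfied and unit — conflict.
So m21 must be the other value — set m21 = false.
The clause (m22) is unit, so m22 = true.
The clause (NOT m32) is unit, so m32 = false.
The clause (m31) is unit, so m31 = true.
The clause (NOT m41) is unit, so m41 = false.
The clause (m42) is unit, so m42 = true.
Now (NOT m42) is unsatisfied and unit — conflict.
Either choice for m21 ends in contradiction.
Either choice for m12 ends in contradiction.
So m11 must be the other value — set m11 = true.
The clause (NOT m21) is unit, so m21 = false.
The clause (NOT m31) is unit, so m31 = false.
The clause (NOT m41) is unit, so m41 = false.
Suppose m22 = true.
The clause (NOT m12) is unit, so m12 = false.
The clause (NOT m32) is unit, so m32 = false.
The clause (m33) is unit, so m33 = true.
The clause (NOT m42) is unit, so m42 = false.
The clause (m43) is unit, so m43 = true.
Now (NOT m43) is unsatisfied and unit — conflict.
So m22 must be the other value — set m22 = false.
The clause (m23) is unit, so m23 = true.
The clause (NOT m13) is unit, so m13 = false.
The clause (NOT m33) is unit, so m33 = false.
The clause (m32) is unit, so m32 = true.
The clause (NOT m12) is unit, so m12 = false.
The clause (NOT m42) is unit, so m42 = false.
The clause (m43) is unit, so m43 = true.
Now (NOT m43) is unsatisfied and unit — conflict.
Either choice for m22 ends in contradiction.
Either choice for m11 ends in contradiction.
No assignment satisfies every clause.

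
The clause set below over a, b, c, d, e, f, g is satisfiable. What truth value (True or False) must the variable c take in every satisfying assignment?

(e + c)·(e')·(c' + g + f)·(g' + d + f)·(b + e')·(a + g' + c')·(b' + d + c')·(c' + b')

True

Suppose c = 0.
The clause (e) is unit, so e = 1.
Now (e') is unsatisfied and unit — conflict.
So every satisfying assignment has c = True.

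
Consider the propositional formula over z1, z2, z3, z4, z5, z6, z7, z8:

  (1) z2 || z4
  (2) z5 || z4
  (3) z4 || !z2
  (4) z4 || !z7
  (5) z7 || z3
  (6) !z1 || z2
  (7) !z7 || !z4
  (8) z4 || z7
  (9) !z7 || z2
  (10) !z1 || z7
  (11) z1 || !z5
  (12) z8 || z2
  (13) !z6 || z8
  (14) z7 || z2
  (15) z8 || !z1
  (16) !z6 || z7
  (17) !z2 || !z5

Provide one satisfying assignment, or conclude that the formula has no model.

z1 ↦ false; z2 ↦ true; z3 ↦ true; z4 ↦ true; z5 ↦ false; z6 ↦ false; z7 ↦ false; z8 ↦ true

Branch on z2: set z2 = true.
Unit clause (z4) forces z4 = true.
Unit clause (!z7) forces z7 = false.
Unit clause (z3) forces z3 = true.
Unit clause (!z1) forces z1 = false.
Unit clause (!z5) forces z5 = false.
Unit clause (!z6) forces z6 = false.
No clause remains; z8 is free.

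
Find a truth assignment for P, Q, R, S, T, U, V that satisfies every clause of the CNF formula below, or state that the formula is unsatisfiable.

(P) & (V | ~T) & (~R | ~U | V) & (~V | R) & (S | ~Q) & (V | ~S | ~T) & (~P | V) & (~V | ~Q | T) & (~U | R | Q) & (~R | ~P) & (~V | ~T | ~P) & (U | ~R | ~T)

UNSATISFIABLE

Unit clause (P) forces P = 1.
Unit clause (V) forces V = 1.
Unit clause (R) forces R = 1.
That conflicts with the unit clause (~R).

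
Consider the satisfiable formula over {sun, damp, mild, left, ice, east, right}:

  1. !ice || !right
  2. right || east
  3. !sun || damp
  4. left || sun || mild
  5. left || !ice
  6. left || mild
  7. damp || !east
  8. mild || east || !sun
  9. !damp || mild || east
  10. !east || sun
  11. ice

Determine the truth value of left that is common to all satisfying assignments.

True

Suppose left = false.
From the singleton clause (!ice), ice = false.
That conflicts with the unit clause (ice).
So every satisfying assignment has left = True.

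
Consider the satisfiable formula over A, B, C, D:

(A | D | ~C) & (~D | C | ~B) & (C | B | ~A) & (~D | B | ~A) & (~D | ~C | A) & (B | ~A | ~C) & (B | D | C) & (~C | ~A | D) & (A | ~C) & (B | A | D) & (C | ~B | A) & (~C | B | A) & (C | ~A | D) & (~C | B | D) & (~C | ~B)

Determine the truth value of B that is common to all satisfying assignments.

Suppose B = 1.
The clause (~C) is unit, so C = 0.
The clause (~D) is unit, so D = 0.
The clause (A) is unit, so A = 1.
But (~A) is also a unit clause — contradiction.
So every satisfying assignment has B = False.

False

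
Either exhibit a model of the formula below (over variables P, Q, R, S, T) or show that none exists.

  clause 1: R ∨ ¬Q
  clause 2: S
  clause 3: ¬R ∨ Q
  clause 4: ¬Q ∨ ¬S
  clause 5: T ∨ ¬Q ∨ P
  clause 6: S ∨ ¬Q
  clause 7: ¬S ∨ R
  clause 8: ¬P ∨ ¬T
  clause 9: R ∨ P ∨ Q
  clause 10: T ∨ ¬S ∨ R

From the singleton clause (S), S = True.
From the singleton clause (¬Q), Q = False.
From the singleton clause (¬R), R = False.
But (R) is also a unit clause — contradiction.

UNSATISFIABLE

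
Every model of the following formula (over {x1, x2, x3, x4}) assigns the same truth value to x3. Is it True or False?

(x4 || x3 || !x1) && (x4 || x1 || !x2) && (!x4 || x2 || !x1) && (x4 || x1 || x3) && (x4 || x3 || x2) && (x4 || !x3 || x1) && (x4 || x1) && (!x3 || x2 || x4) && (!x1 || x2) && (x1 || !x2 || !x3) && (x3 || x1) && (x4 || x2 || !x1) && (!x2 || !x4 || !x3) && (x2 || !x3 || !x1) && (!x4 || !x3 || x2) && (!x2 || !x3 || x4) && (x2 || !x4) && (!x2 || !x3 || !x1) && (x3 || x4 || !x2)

False

Suppose x3 = true.
Branch on x4: set x4 = true.
Unit clause (!x2) forces x2 = false.
But (x2) is also a unit clause — contradiction.
Undo x4 and try x4 = false.
Unit clause (x1) forces x1 = true.
Unit clause (x2) forces x2 = true.
But (!x2) is also a unit clause — contradiction.
Both values of x4 lead to a conflict.
So every satisfying assignment has x3 = False.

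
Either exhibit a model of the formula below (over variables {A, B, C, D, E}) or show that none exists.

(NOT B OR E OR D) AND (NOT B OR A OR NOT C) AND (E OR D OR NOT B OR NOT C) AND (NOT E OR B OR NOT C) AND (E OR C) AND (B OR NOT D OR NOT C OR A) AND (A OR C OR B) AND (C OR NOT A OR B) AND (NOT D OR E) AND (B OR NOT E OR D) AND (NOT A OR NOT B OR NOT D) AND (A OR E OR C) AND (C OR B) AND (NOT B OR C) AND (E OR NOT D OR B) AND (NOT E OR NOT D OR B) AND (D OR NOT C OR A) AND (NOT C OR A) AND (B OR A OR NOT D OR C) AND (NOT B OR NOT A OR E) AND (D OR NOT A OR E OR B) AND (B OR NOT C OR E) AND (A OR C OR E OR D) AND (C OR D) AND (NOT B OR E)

Branch on E: set E = true.
Branch on B: set B = true.
(C) alone gives C = true.
(A) alone gives A = true.
(NOT D) alone gives D = false.
Every clause now holds.

A=true, B=true, C=true, D=false, E=true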